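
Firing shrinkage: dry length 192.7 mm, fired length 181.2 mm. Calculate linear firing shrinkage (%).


FS = (192.7 - 181.2) / 192.7 * 100 = 5.97%

5.97


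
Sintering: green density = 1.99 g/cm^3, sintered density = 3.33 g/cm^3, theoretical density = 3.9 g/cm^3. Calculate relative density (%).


Relative = 3.33 / 3.9 * 100 = 85.4%

85.4


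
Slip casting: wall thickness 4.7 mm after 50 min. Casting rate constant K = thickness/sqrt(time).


K = 4.7 / sqrt(50) = 4.7 / 7.0711 = 0.665 mm/min^0.5

0.665


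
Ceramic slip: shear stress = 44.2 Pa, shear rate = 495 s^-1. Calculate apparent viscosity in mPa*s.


eta = tau/gamma * 1000 = 44.2/495 * 1000 = 89.3 mPa*s

89.3


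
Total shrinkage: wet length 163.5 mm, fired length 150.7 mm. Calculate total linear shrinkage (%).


TS = (163.5 - 150.7) / 163.5 * 100 = 7.83%

7.83


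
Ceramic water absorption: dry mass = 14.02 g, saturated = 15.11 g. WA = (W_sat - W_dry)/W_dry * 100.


WA = (15.11 - 14.02) / 14.02 * 100 = 7.77%

7.77


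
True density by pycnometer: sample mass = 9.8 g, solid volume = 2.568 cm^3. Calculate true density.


TD = 9.8 / 2.568 = 3.816 g/cm^3

3.816


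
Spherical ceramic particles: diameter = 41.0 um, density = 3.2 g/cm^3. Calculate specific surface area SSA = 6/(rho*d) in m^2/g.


SSA = 6 / (3.2 * 41.0) = 0.046 m^2/g

0.046


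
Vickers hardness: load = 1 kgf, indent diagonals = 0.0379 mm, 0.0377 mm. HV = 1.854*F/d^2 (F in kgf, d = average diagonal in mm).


d_avg = (0.0379+0.0377)/2 = 0.0378 mm
HV = 1.854*1/0.0378^2 = 1298

1298


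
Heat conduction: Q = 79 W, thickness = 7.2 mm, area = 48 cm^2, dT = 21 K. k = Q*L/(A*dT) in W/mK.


k = 79*7.2/1000/(48/10000*21) = 5.64 W/mK

5.64


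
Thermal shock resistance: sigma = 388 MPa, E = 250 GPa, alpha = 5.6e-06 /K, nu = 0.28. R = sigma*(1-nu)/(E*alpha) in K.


R = 388*(1-0.28)/(250*1000*5.6e-06) = 200 K

200


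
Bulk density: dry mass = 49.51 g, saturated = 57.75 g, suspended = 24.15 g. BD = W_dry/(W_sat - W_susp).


BD = 49.51 / (57.75 - 24.15) = 49.51 / 33.6 = 1.474 g/cm^3

1.474


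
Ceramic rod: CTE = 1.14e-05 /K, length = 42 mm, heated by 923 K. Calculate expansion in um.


dL = 1.14e-05 * 42 * 923 * 1000 = 441.932 um

441.932


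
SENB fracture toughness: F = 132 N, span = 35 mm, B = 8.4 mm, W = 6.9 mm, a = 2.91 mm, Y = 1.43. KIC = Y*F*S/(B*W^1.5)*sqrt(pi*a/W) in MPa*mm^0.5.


KIC = 1.43*132*35/(8.4*6.9^1.5)*sqrt(pi*2.91/6.9) = 49.95

49.95


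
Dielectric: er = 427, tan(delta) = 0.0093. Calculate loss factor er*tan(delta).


Loss = 427 * 0.0093 = 3.971

3.971


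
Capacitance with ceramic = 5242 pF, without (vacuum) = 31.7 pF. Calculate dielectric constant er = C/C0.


er = 5242 / 31.7 = 165.36

165.36


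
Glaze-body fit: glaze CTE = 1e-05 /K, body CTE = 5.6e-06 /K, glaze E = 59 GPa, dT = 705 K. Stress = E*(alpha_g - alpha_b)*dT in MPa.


Stress = 59*1000*(1e-05 - 5.6e-06)*705 = 183.0 MPa

183.0


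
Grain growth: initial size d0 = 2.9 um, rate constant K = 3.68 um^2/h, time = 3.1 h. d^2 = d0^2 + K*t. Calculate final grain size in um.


d^2 = 2.9^2 + 3.68*3.1 = 19.818
d = sqrt(19.818) = 4.45 um

4.45


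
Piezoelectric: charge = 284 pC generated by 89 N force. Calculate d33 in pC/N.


d33 = 284 / 89 = 3.2 pC/N

3.2


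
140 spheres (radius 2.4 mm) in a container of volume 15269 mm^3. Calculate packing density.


V_sphere = 4/3*pi*2.4^3 = 57.9058 mm^3
Total V = 140*57.9058 = 8106.812 mm^3
PD = 8106.812 / 15269 = 0.531

0.531


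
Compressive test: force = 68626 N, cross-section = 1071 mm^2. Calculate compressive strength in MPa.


CS = 68626 / 1071 = 64.1 MPa

64.1


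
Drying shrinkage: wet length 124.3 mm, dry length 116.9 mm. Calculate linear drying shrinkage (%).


DS = (124.3 - 116.9) / 124.3 * 100 = 5.95%

5.95


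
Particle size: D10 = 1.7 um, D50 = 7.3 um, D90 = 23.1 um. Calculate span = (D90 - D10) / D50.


Span = (23.1 - 1.7) / 7.3 = 21.4 / 7.3 = 2.932

2.932


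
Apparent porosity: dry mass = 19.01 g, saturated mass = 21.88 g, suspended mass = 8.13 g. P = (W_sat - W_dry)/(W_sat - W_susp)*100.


P = (21.88 - 19.01) / (21.88 - 8.13) * 100 = 2.87 / 13.75 * 100 = 20.9%

20.9


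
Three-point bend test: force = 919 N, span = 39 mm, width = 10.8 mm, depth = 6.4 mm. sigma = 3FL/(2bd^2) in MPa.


sigma = 3*919*39/(2*10.8*6.4^2) = 121.5 MPa

121.5


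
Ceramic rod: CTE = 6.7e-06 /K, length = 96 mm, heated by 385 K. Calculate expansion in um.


dL = 6.7e-06 * 96 * 385 * 1000 = 247.632 um

247.632


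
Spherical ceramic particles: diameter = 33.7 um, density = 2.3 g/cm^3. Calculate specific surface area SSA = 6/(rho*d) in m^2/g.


SSA = 6 / (2.3 * 33.7) = 0.077 m^2/g

0.077


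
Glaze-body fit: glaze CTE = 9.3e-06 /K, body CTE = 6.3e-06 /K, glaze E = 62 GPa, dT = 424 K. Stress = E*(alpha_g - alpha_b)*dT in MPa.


Stress = 62*1000*(9.3e-06 - 6.3e-06)*424 = 78.9 MPa

78.9


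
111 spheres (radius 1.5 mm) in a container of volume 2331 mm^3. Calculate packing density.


V_sphere = 4/3*pi*1.5^3 = 14.1372 mm^3
Total V = 111*14.1372 = 1569.2292 mm^3
PD = 1569.2292 / 2331 = 0.673

0.673


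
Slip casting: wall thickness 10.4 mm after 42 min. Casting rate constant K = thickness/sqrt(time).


K = 10.4 / sqrt(42) = 10.4 / 6.4807 = 1.605 mm/min^0.5

1.605


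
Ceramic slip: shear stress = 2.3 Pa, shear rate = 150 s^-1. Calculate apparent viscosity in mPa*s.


eta = tau/gamma * 1000 = 2.3/150 * 1000 = 15.3 mPa*s

15.3


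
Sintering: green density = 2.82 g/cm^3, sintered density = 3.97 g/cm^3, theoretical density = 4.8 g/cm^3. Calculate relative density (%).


Relative = 3.97 / 4.8 * 100 = 82.7%

82.7


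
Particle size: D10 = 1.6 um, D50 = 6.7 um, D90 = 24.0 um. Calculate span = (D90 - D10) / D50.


Span = (24.0 - 1.6) / 6.7 = 22.4 / 6.7 = 3.343

3.343


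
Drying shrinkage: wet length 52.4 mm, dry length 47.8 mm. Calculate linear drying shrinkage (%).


DS = (52.4 - 47.8) / 52.4 * 100 = 8.78%

8.78


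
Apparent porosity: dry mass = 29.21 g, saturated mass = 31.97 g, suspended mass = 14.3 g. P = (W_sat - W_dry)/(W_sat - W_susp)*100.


P = (31.97 - 29.21) / (31.97 - 14.3) * 100 = 2.76 / 17.67 * 100 = 15.6%

15.6


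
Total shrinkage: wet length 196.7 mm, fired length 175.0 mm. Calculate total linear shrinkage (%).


TS = (196.7 - 175.0) / 196.7 * 100 = 11.03%

11.03


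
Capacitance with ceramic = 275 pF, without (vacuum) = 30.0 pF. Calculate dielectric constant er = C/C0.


er = 275 / 30.0 = 9.17

9.17


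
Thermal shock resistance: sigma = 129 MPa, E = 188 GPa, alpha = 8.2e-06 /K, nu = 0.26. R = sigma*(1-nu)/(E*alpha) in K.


R = 129*(1-0.26)/(188*1000*8.2e-06) = 62 K

62


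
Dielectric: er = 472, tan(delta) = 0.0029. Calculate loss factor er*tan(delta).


Loss = 472 * 0.0029 = 1.369

1.369


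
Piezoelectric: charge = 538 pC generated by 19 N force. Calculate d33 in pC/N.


d33 = 538 / 19 = 28.3 pC/N

28.3


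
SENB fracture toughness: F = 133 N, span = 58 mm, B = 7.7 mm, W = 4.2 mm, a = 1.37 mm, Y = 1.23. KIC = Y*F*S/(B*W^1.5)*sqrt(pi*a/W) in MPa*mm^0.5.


KIC = 1.23*133*58/(7.7*4.2^1.5)*sqrt(pi*1.37/4.2) = 144.92

144.92


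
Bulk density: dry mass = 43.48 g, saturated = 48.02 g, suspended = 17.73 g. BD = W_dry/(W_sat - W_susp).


BD = 43.48 / (48.02 - 17.73) = 43.48 / 30.29 = 1.435 g/cm^3

1.435


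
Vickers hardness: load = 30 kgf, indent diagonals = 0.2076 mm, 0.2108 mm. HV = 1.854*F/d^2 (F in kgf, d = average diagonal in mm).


d_avg = (0.2076+0.2108)/2 = 0.2092 mm
HV = 1.854*30/0.2092^2 = 1271

1271


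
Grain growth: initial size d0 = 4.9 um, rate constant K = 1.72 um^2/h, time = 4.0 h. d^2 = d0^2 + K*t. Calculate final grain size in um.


d^2 = 4.9^2 + 1.72*4.0 = 30.89
d = sqrt(30.89) = 5.56 um

5.56


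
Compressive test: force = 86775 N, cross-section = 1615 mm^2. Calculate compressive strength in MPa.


CS = 86775 / 1615 = 53.7 MPa

53.7


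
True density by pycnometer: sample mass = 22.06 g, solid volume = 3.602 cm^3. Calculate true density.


TD = 22.06 / 3.602 = 6.124 g/cm^3

6.124


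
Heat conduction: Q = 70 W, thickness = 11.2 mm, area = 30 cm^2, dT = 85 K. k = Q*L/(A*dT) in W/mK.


k = 70*11.2/1000/(30/10000*85) = 3.07 W/mK

3.07


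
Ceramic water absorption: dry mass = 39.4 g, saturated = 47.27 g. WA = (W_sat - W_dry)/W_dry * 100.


WA = (47.27 - 39.4) / 39.4 * 100 = 19.97%

19.97


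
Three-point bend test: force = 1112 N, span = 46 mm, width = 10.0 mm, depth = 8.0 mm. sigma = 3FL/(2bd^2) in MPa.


sigma = 3*1112*46/(2*10.0*8.0^2) = 119.9 MPa

119.9


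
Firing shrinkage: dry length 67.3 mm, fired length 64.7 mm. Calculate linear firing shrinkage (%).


FS = (67.3 - 64.7) / 67.3 * 100 = 3.86%

3.86


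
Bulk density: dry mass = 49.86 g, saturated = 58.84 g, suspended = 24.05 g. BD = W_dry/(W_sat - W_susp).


BD = 49.86 / (58.84 - 24.05) = 49.86 / 34.79 = 1.433 g/cm^3

1.433


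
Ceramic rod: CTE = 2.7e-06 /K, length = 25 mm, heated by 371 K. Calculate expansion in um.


dL = 2.7e-06 * 25 * 371 * 1000 = 25.043 um

25.043


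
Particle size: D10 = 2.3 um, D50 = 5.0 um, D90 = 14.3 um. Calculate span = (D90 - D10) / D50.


Span = (14.3 - 2.3) / 5.0 = 12.0 / 5.0 = 2.4

2.4


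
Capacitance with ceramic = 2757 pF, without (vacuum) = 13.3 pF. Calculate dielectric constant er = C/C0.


er = 2757 / 13.3 = 207.29

207.29


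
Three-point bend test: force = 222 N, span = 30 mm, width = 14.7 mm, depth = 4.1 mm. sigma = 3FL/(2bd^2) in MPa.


sigma = 3*222*30/(2*14.7*4.1^2) = 40.4 MPa

40.4


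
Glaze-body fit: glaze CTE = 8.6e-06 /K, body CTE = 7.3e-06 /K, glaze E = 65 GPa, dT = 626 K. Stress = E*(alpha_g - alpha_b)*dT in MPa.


Stress = 65*1000*(8.6e-06 - 7.3e-06)*626 = 52.9 MPa

52.9


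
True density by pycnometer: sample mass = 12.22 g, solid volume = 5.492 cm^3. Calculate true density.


TD = 12.22 / 5.492 = 2.225 g/cm^3

2.225


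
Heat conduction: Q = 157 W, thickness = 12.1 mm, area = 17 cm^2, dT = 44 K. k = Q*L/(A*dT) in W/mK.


k = 157*12.1/1000/(17/10000*44) = 25.4 W/mK

25.4


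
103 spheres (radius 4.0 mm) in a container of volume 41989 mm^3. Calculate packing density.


V_sphere = 4/3*pi*4.0^3 = 268.0826 mm^3
Total V = 103*268.0826 = 27612.5078 mm^3
PD = 27612.5078 / 41989 = 0.658

0.658


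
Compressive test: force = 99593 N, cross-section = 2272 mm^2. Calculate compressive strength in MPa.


CS = 99593 / 2272 = 43.8 MPa

43.8


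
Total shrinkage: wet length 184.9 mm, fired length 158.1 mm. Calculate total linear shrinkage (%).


TS = (184.9 - 158.1) / 184.9 * 100 = 14.49%

14.49


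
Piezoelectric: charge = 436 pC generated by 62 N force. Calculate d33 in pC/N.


d33 = 436 / 62 = 7.0 pC/N

7.0


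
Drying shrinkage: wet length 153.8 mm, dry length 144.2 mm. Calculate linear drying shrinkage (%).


DS = (153.8 - 144.2) / 153.8 * 100 = 6.24%

6.24


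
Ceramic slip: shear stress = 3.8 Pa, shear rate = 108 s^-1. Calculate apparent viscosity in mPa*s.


eta = tau/gamma * 1000 = 3.8/108 * 1000 = 35.2 mPa*s

35.2


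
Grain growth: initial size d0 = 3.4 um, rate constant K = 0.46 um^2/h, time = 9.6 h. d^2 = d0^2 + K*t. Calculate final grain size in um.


d^2 = 3.4^2 + 0.46*9.6 = 15.976
d = sqrt(15.976) = 4.0 um

4.0


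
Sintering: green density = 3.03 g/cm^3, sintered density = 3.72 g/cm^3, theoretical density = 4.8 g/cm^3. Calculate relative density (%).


Relative = 3.72 / 4.8 * 100 = 77.5%

77.5


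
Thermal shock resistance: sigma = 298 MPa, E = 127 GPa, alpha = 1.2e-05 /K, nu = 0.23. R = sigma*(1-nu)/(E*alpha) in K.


R = 298*(1-0.23)/(127*1000*1.2e-05) = 151 K

151


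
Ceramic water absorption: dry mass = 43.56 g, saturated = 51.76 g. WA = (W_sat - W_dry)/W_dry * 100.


WA = (51.76 - 43.56) / 43.56 * 100 = 18.82%

18.82


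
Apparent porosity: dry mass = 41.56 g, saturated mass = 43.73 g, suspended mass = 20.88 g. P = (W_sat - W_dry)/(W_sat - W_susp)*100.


P = (43.73 - 41.56) / (43.73 - 20.88) * 100 = 2.17 / 22.85 * 100 = 9.5%

9.5


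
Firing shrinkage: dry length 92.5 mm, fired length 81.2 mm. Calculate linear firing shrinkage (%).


FS = (92.5 - 81.2) / 92.5 * 100 = 12.22%

12.22


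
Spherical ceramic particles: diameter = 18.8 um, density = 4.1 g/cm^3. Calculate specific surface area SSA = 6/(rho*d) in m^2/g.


SSA = 6 / (4.1 * 18.8) = 0.078 m^2/g

0.078


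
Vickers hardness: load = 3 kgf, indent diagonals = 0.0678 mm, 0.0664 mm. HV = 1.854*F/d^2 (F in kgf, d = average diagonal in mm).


d_avg = (0.0678+0.0664)/2 = 0.0671 mm
HV = 1.854*3/0.0671^2 = 1235

1235


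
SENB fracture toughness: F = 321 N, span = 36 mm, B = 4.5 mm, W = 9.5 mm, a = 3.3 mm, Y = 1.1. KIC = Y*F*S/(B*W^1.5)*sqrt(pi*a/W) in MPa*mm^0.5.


KIC = 1.1*321*36/(4.5*9.5^1.5)*sqrt(pi*3.3/9.5) = 100.78

100.78


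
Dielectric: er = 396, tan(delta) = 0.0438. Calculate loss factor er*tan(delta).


Loss = 396 * 0.0438 = 17.345

17.345


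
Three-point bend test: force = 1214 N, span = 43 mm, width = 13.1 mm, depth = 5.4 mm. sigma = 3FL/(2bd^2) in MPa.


sigma = 3*1214*43/(2*13.1*5.4^2) = 205.0 MPa

205.0


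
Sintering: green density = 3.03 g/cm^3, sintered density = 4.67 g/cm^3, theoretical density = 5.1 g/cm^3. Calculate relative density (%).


Relative = 4.67 / 5.1 * 100 = 91.6%

91.6


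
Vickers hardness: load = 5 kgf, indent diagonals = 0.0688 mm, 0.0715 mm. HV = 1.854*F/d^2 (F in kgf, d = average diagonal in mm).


d_avg = (0.0688+0.0715)/2 = 0.07015 mm
HV = 1.854*5/0.07015^2 = 1884

1884


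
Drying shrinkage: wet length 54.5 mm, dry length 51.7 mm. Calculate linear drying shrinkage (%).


DS = (54.5 - 51.7) / 54.5 * 100 = 5.14%

5.14


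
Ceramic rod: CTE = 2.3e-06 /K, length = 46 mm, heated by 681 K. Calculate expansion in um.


dL = 2.3e-06 * 46 * 681 * 1000 = 72.05 um

72.05


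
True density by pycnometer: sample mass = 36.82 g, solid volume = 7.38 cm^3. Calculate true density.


TD = 36.82 / 7.38 = 4.989 g/cm^3

4.989


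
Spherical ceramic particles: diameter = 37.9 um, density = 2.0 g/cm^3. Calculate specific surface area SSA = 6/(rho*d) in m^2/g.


SSA = 6 / (2.0 * 37.9) = 0.079 m^2/g

0.079


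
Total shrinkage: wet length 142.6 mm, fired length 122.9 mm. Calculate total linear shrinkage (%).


TS = (142.6 - 122.9) / 142.6 * 100 = 13.81%

13.81


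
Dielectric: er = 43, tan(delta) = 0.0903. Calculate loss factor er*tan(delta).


Loss = 43 * 0.0903 = 3.883

3.883


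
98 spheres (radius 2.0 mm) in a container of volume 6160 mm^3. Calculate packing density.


V_sphere = 4/3*pi*2.0^3 = 33.5103 mm^3
Total V = 98*33.5103 = 3284.0094 mm^3
PD = 3284.0094 / 6160 = 0.533

0.533


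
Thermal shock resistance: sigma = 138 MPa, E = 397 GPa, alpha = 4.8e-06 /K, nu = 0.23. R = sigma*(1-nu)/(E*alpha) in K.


R = 138*(1-0.23)/(397*1000*4.8e-06) = 56 K

56


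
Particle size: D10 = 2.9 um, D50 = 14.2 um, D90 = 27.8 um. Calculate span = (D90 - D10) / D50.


Span = (27.8 - 2.9) / 14.2 = 24.9 / 14.2 = 1.754

1.754


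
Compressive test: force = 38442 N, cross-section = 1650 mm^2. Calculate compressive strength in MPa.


CS = 38442 / 1650 = 23.3 MPa

23.3


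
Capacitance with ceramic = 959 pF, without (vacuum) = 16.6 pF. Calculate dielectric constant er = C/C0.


er = 959 / 16.6 = 57.77

57.77


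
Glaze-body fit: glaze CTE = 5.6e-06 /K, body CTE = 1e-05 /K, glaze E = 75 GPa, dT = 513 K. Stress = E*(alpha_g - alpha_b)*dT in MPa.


Stress = 75*1000*(5.6e-06 - 1e-05)*513 = -169.3 MPa

-169.3


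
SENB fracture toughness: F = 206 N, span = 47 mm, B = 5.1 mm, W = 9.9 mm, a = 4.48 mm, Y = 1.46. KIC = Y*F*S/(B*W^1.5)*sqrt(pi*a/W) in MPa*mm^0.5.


KIC = 1.46*206*47/(5.1*9.9^1.5)*sqrt(pi*4.48/9.9) = 106.09

106.09


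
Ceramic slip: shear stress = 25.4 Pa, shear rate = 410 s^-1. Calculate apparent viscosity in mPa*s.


eta = tau/gamma * 1000 = 25.4/410 * 1000 = 62.0 mPa*s

62.0


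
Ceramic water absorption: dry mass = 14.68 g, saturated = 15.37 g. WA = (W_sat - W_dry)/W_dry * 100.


WA = (15.37 - 14.68) / 14.68 * 100 = 4.7%

4.7


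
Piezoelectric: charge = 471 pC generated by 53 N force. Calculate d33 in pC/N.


d33 = 471 / 53 = 8.9 pC/N

8.9


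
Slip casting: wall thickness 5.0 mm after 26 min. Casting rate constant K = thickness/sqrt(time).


K = 5.0 / sqrt(26) = 5.0 / 5.099 = 0.981 mm/min^0.5

0.981


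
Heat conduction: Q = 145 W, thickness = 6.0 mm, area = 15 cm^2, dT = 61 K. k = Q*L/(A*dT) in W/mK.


k = 145*6.0/1000/(15/10000*61) = 9.51 W/mK

9.51


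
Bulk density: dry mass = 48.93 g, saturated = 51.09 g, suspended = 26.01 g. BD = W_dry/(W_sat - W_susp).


BD = 48.93 / (51.09 - 26.01) = 48.93 / 25.08 = 1.951 g/cm^3

1.951


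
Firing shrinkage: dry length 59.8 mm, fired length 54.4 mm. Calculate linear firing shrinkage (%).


FS = (59.8 - 54.4) / 59.8 * 100 = 9.03%

9.03


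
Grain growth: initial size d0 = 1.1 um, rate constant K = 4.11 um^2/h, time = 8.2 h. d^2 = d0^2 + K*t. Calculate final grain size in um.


d^2 = 1.1^2 + 4.11*8.2 = 34.912
d = sqrt(34.912) = 5.91 um

5.91


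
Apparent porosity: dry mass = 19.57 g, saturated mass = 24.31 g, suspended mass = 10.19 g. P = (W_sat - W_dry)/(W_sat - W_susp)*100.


P = (24.31 - 19.57) / (24.31 - 10.19) * 100 = 4.74 / 14.12 * 100 = 33.6%

33.6


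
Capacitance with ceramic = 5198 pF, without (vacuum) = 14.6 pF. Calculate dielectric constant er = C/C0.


er = 5198 / 14.6 = 356.03

356.03


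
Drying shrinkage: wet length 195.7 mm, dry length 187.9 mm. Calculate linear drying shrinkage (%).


DS = (195.7 - 187.9) / 195.7 * 100 = 3.99%

3.99


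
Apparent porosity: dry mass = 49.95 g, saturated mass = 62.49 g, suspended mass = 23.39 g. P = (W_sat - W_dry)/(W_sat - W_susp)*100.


P = (62.49 - 49.95) / (62.49 - 23.39) * 100 = 12.54 / 39.1 * 100 = 32.1%

32.1


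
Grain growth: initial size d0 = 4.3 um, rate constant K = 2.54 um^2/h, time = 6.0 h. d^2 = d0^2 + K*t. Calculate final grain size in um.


d^2 = 4.3^2 + 2.54*6.0 = 33.73
d = sqrt(33.73) = 5.81 um

5.81


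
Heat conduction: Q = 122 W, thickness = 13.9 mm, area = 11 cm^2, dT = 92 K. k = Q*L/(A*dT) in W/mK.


k = 122*13.9/1000/(11/10000*92) = 16.76 W/mK

16.76


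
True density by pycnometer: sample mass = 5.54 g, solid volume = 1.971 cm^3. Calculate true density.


TD = 5.54 / 1.971 = 2.811 g/cm^3

2.811


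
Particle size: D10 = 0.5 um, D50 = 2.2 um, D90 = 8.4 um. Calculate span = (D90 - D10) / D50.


Span = (8.4 - 0.5) / 2.2 = 7.9 / 2.2 = 3.591

3.591


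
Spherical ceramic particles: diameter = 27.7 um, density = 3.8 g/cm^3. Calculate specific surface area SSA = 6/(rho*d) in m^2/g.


SSA = 6 / (3.8 * 27.7) = 0.057 m^2/g

0.057


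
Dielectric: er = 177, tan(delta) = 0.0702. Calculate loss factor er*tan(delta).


Loss = 177 * 0.0702 = 12.425

12.425


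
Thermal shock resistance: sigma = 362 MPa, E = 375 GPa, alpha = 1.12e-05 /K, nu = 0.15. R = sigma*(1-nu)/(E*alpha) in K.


R = 362*(1-0.15)/(375*1000*1.12e-05) = 73 K

73


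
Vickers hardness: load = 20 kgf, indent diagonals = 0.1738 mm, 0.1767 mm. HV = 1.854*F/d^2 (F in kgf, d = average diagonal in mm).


d_avg = (0.1738+0.1767)/2 = 0.17525 mm
HV = 1.854*20/0.17525^2 = 1207

1207


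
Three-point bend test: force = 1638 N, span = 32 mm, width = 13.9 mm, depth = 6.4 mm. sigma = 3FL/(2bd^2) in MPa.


sigma = 3*1638*32/(2*13.9*6.4^2) = 138.1 MPa

138.1


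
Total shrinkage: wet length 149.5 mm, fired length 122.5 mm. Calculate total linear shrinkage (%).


TS = (149.5 - 122.5) / 149.5 * 100 = 18.06%

18.06


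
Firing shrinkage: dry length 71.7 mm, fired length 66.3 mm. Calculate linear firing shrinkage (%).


FS = (71.7 - 66.3) / 71.7 * 100 = 7.53%

7.53


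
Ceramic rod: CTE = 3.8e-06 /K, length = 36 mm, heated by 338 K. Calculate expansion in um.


dL = 3.8e-06 * 36 * 338 * 1000 = 46.238 um

46.238


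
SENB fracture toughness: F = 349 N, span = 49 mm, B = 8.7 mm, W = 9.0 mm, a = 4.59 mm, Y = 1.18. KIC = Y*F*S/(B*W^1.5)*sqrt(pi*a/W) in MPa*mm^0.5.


KIC = 1.18*349*49/(8.7*9.0^1.5)*sqrt(pi*4.59/9.0) = 108.74

108.74


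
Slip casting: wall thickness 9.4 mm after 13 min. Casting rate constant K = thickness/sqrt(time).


K = 9.4 / sqrt(13) = 9.4 / 3.6056 = 2.607 mm/min^0.5

2.607


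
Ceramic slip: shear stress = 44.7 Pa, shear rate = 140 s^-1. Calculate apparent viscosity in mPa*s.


eta = tau/gamma * 1000 = 44.7/140 * 1000 = 319.3 mPa*s

319.3


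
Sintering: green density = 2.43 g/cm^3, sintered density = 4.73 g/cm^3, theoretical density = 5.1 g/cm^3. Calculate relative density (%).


Relative = 4.73 / 5.1 * 100 = 92.7%

92.7


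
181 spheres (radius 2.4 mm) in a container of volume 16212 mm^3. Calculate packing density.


V_sphere = 4/3*pi*2.4^3 = 57.9058 mm^3
Total V = 181*57.9058 = 10480.9498 mm^3
PD = 10480.9498 / 16212 = 0.646

0.646


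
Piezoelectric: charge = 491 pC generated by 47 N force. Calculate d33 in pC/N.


d33 = 491 / 47 = 10.4 pC/N

10.4


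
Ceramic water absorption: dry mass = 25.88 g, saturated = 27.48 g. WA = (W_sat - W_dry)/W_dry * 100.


WA = (27.48 - 25.88) / 25.88 * 100 = 6.18%

6.18


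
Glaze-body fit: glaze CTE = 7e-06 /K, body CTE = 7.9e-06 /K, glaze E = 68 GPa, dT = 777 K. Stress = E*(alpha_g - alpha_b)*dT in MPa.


Stress = 68*1000*(7e-06 - 7.9e-06)*777 = -47.6 MPa

-47.6


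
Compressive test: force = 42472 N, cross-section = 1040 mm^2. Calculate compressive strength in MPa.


CS = 42472 / 1040 = 40.8 MPa

40.8


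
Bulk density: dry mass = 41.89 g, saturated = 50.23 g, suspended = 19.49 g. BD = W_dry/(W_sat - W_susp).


BD = 41.89 / (50.23 - 19.49) = 41.89 / 30.74 = 1.363 g/cm^3

1.363


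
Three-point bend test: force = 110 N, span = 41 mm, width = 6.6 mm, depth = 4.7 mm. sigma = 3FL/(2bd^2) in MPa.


sigma = 3*110*41/(2*6.6*4.7^2) = 46.4 MPa

46.4


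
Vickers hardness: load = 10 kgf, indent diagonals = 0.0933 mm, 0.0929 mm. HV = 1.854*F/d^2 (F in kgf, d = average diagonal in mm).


d_avg = (0.0933+0.0929)/2 = 0.0931 mm
HV = 1.854*10/0.0931^2 = 2139

2139


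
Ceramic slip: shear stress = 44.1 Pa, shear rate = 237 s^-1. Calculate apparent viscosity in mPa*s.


eta = tau/gamma * 1000 = 44.1/237 * 1000 = 186.1 mPa*s

186.1


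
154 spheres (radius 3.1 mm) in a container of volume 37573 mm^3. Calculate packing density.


V_sphere = 4/3*pi*3.1^3 = 124.7882 mm^3
Total V = 154*124.7882 = 19217.3828 mm^3
PD = 19217.3828 / 37573 = 0.511

0.511


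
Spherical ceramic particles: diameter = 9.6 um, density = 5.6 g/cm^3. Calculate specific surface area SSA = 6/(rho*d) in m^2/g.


SSA = 6 / (5.6 * 9.6) = 0.112 m^2/g

0.112


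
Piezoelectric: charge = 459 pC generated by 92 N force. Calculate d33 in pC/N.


d33 = 459 / 92 = 5.0 pC/N

5.0


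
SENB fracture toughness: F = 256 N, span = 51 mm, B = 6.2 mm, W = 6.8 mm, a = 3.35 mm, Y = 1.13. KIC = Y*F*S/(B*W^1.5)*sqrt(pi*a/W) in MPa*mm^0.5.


KIC = 1.13*256*51/(6.2*6.8^1.5)*sqrt(pi*3.35/6.8) = 166.95

166.95


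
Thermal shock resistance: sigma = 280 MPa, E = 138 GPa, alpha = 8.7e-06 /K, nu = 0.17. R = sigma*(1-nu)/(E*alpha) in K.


R = 280*(1-0.17)/(138*1000*8.7e-06) = 194 K

194


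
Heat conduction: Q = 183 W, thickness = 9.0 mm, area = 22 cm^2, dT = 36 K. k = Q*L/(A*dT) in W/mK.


k = 183*9.0/1000/(22/10000*36) = 20.8 W/mK

20.8


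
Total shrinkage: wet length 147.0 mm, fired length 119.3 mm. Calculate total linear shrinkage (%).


TS = (147.0 - 119.3) / 147.0 * 100 = 18.84%

18.84


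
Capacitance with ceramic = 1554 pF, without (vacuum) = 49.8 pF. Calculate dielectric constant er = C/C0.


er = 1554 / 49.8 = 31.2

31.2


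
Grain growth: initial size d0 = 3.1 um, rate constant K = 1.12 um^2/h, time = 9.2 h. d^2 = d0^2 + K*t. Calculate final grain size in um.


d^2 = 3.1^2 + 1.12*9.2 = 19.914
d = sqrt(19.914) = 4.46 um

4.46


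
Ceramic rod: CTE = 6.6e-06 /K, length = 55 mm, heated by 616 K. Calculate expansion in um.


dL = 6.6e-06 * 55 * 616 * 1000 = 223.608 um

223.608


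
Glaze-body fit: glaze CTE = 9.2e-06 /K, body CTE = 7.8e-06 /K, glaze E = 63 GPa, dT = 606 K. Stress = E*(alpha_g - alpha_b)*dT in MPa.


Stress = 63*1000*(9.2e-06 - 7.8e-06)*606 = 53.4 MPa

53.4


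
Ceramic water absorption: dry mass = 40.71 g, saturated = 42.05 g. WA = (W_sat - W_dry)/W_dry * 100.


WA = (42.05 - 40.71) / 40.71 * 100 = 3.29%

3.29


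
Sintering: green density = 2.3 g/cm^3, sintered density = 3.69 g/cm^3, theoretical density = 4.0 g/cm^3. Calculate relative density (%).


Relative = 3.69 / 4.0 * 100 = 92.3%

92.3


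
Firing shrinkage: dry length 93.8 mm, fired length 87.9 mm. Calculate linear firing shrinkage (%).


FS = (93.8 - 87.9) / 93.8 * 100 = 6.29%

6.29


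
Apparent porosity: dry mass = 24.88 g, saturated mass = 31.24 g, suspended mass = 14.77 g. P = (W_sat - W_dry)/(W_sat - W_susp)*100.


P = (31.24 - 24.88) / (31.24 - 14.77) * 100 = 6.36 / 16.47 * 100 = 38.6%

38.6


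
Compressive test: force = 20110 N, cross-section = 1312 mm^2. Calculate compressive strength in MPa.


CS = 20110 / 1312 = 15.3 MPa

15.3


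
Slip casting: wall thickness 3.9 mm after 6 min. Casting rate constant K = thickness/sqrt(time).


K = 3.9 / sqrt(6) = 3.9 / 2.4495 = 1.592 mm/min^0.5

1.592


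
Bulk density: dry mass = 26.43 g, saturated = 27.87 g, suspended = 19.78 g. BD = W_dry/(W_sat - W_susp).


BD = 26.43 / (27.87 - 19.78) = 26.43 / 8.09 = 3.267 g/cm^3

3.267


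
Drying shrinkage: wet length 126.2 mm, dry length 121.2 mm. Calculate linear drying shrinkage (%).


DS = (126.2 - 121.2) / 126.2 * 100 = 3.96%

3.96


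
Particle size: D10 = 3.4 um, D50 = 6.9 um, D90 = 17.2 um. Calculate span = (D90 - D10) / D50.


Span = (17.2 - 3.4) / 6.9 = 13.8 / 6.9 = 2.0

2.0


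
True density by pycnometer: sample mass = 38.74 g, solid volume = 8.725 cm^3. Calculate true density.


TD = 38.74 / 8.725 = 4.44 g/cm^3

4.44


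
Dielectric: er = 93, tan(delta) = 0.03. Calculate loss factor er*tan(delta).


Loss = 93 * 0.03 = 2.79

2.79


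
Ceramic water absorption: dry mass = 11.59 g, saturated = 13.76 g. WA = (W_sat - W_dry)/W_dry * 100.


WA = (13.76 - 11.59) / 11.59 * 100 = 18.72%

18.72


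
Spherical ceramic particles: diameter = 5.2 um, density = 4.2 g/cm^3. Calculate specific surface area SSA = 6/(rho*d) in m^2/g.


SSA = 6 / (4.2 * 5.2) = 0.275 m^2/g

0.275


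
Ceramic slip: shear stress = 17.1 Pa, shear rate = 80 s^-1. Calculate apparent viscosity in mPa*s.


eta = tau/gamma * 1000 = 17.1/80 * 1000 = 213.8 mPa*s

213.8


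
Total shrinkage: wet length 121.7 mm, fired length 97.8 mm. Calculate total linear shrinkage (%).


TS = (121.7 - 97.8) / 121.7 * 100 = 19.64%

19.64


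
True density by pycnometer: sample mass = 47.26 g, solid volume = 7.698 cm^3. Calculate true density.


TD = 47.26 / 7.698 = 6.139 g/cm^3

6.139


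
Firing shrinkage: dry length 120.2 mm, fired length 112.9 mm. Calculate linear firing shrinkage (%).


FS = (120.2 - 112.9) / 120.2 * 100 = 6.07%

6.07


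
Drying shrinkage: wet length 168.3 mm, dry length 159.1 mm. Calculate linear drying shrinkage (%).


DS = (168.3 - 159.1) / 168.3 * 100 = 5.47%

5.47


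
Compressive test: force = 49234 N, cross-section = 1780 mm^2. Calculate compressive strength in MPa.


CS = 49234 / 1780 = 27.7 MPa

27.7


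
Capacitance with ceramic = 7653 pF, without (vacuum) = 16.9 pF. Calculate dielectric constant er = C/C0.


er = 7653 / 16.9 = 452.84

452.84


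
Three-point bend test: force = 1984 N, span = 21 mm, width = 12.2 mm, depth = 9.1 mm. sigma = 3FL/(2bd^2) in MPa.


sigma = 3*1984*21/(2*12.2*9.1^2) = 61.9 MPa

61.9


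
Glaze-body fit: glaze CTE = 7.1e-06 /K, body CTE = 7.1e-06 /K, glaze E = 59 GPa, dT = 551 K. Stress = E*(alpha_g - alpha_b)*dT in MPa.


Stress = 59*1000*(7.1e-06 - 7.1e-06)*551 = 0.0 MPa

0.0


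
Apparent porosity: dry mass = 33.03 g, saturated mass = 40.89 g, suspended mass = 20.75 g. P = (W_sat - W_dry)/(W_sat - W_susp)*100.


P = (40.89 - 33.03) / (40.89 - 20.75) * 100 = 7.86 / 20.14 * 100 = 39.0%

39.0


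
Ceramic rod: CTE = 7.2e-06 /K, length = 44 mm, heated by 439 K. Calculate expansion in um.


dL = 7.2e-06 * 44 * 439 * 1000 = 139.075 um

139.075


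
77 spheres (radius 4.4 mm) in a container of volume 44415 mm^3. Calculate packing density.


V_sphere = 4/3*pi*4.4^3 = 356.8179 mm^3
Total V = 77*356.8179 = 27474.9783 mm^3
PD = 27474.9783 / 44415 = 0.619

0.619


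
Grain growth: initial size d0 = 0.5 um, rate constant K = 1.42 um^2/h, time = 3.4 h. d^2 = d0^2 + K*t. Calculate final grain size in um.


d^2 = 0.5^2 + 1.42*3.4 = 5.078
d = sqrt(5.078) = 2.25 um

2.25


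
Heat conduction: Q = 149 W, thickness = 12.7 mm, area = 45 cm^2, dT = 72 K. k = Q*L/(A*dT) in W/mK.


k = 149*12.7/1000/(45/10000*72) = 5.84 W/mK

5.84


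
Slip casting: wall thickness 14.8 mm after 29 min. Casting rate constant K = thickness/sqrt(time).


K = 14.8 / sqrt(29) = 14.8 / 5.3852 = 2.748 mm/min^0.5

2.748


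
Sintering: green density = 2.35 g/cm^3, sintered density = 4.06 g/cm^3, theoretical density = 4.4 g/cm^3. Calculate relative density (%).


Relative = 4.06 / 4.4 * 100 = 92.3%

92.3


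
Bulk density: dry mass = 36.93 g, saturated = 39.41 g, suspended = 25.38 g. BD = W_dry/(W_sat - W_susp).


BD = 36.93 / (39.41 - 25.38) = 36.93 / 14.03 = 2.632 g/cm^3

2.632


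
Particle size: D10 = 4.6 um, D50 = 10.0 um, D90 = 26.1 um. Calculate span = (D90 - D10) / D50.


Span = (26.1 - 4.6) / 10.0 = 21.5 / 10.0 = 2.15

2.15


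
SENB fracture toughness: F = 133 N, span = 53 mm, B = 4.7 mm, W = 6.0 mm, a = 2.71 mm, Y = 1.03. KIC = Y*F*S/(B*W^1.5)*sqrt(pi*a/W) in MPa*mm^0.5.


KIC = 1.03*133*53/(4.7*6.0^1.5)*sqrt(pi*2.71/6.0) = 125.21

125.21


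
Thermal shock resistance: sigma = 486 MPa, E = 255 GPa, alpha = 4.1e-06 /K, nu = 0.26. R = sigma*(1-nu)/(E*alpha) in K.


R = 486*(1-0.26)/(255*1000*4.1e-06) = 344 K

344


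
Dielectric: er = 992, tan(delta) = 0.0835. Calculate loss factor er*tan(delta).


Loss = 992 * 0.0835 = 82.832

82.832


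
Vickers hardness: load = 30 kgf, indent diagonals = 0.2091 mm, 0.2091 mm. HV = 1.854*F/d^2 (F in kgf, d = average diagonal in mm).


d_avg = (0.2091+0.2091)/2 = 0.2091 mm
HV = 1.854*30/0.2091^2 = 1272

1272


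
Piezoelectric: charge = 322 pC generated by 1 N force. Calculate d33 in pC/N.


d33 = 322 / 1 = 322.0 pC/N

322.0


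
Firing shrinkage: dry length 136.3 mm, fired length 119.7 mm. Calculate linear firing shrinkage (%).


FS = (136.3 - 119.7) / 136.3 * 100 = 12.18%

12.18


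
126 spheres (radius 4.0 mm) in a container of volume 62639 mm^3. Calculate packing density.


V_sphere = 4/3*pi*4.0^3 = 268.0826 mm^3
Total V = 126*268.0826 = 33778.4076 mm^3
PD = 33778.4076 / 62639 = 0.539

0.539


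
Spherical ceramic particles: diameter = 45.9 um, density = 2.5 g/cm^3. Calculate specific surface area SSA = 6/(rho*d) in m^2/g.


SSA = 6 / (2.5 * 45.9) = 0.052 m^2/g

0.052


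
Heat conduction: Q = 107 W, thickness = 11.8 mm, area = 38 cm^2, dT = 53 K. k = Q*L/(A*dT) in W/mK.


k = 107*11.8/1000/(38/10000*53) = 6.27 W/mK

6.27


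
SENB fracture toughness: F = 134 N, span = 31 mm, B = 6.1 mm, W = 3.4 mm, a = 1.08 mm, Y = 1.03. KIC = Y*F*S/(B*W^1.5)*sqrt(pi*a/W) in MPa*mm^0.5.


KIC = 1.03*134*31/(6.1*3.4^1.5)*sqrt(pi*1.08/3.4) = 111.76

111.76


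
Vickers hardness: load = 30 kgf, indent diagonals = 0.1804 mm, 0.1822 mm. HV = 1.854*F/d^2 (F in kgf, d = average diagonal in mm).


d_avg = (0.1804+0.1822)/2 = 0.1813 mm
HV = 1.854*30/0.1813^2 = 1692

1692


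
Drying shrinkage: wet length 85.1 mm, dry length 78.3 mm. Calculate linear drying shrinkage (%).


DS = (85.1 - 78.3) / 85.1 * 100 = 7.99%

7.99


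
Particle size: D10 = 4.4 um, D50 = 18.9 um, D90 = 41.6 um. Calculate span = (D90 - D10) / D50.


Span = (41.6 - 4.4) / 18.9 = 37.2 / 18.9 = 1.968

1.968


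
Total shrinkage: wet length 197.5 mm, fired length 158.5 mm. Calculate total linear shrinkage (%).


TS = (197.5 - 158.5) / 197.5 * 100 = 19.75%

19.75


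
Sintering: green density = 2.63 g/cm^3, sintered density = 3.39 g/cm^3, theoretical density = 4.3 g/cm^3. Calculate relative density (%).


Relative = 3.39 / 4.3 * 100 = 78.8%

78.8


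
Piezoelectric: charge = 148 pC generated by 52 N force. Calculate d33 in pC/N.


d33 = 148 / 52 = 2.8 pC/N

2.8


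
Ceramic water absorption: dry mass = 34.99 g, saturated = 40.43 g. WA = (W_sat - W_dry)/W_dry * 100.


WA = (40.43 - 34.99) / 34.99 * 100 = 15.55%

15.55


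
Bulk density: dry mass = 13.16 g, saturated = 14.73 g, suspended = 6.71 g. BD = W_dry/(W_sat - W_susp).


BD = 13.16 / (14.73 - 6.71) = 13.16 / 8.02 = 1.641 g/cm^3

1.641


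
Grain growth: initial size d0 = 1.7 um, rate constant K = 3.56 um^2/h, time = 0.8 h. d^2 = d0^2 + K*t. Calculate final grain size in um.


d^2 = 1.7^2 + 3.56*0.8 = 5.738
d = sqrt(5.738) = 2.4 um

2.4


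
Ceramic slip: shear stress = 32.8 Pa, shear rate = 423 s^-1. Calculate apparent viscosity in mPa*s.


eta = tau/gamma * 1000 = 32.8/423 * 1000 = 77.5 mPa*s

77.5


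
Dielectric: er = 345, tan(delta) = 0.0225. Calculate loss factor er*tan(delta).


Loss = 345 * 0.0225 = 7.763

7.763


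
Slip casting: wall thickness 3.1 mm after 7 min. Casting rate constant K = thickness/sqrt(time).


K = 3.1 / sqrt(7) = 3.1 / 2.6458 = 1.172 mm/min^0.5

1.172


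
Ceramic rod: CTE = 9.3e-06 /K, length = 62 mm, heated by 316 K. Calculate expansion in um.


dL = 9.3e-06 * 62 * 316 * 1000 = 182.206 um

182.206


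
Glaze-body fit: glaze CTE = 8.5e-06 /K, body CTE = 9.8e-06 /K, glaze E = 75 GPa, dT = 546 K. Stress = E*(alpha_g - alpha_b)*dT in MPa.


Stress = 75*1000*(8.5e-06 - 9.8e-06)*546 = -53.2 MPa

-53.2


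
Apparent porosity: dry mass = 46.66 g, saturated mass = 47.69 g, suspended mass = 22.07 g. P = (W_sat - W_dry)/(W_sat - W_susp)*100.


P = (47.69 - 46.66) / (47.69 - 22.07) * 100 = 1.03 / 25.62 * 100 = 4.0%

4.0


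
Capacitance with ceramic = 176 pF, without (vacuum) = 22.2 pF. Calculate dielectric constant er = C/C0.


er = 176 / 22.2 = 7.93

7.93


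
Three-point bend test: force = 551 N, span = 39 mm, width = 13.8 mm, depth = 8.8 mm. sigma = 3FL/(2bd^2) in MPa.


sigma = 3*551*39/(2*13.8*8.8^2) = 30.2 MPa

30.2


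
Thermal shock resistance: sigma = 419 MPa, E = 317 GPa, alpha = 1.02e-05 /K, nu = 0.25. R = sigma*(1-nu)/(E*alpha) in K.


R = 419*(1-0.25)/(317*1000*1.02e-05) = 97 K

97


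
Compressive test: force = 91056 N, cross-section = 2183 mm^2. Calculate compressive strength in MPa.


CS = 91056 / 2183 = 41.7 MPa

41.7


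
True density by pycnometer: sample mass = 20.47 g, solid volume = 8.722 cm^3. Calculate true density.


TD = 20.47 / 8.722 = 2.347 g/cm^3

2.347


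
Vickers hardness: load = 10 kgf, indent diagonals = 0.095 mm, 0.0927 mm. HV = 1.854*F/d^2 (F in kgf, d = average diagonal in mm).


d_avg = (0.095+0.0927)/2 = 0.09385 mm
HV = 1.854*10/0.09385^2 = 2105

2105


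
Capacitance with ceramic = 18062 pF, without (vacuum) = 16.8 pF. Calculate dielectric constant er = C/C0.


er = 18062 / 16.8 = 1075.12

1075.12


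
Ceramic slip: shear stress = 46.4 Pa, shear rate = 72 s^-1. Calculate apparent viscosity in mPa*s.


eta = tau/gamma * 1000 = 46.4/72 * 1000 = 644.4 mPa*s

644.4


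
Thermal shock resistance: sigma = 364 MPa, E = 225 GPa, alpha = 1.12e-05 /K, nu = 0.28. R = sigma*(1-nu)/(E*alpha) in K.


R = 364*(1-0.28)/(225*1000*1.12e-05) = 104 K

104


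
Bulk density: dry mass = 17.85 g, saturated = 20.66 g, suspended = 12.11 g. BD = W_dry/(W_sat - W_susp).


BD = 17.85 / (20.66 - 12.11) = 17.85 / 8.55 = 2.088 g/cm^3

2.088


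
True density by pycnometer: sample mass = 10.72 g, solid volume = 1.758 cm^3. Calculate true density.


TD = 10.72 / 1.758 = 6.098 g/cm^3

6.098


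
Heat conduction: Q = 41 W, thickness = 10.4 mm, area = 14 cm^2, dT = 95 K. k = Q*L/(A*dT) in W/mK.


k = 41*10.4/1000/(14/10000*95) = 3.21 W/mK

3.21


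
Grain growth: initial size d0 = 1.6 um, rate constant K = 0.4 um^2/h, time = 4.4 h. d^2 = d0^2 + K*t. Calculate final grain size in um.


d^2 = 1.6^2 + 0.4*4.4 = 4.32
d = sqrt(4.32) = 2.08 um

2.08


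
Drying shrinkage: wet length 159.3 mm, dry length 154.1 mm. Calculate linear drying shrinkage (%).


DS = (159.3 - 154.1) / 159.3 * 100 = 3.26%

3.26


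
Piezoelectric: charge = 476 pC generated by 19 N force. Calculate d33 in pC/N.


d33 = 476 / 19 = 25.1 pC/N

25.1


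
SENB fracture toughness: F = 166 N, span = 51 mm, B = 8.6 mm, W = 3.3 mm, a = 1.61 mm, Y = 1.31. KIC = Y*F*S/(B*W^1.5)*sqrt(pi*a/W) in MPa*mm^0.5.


KIC = 1.31*166*51/(8.6*3.3^1.5)*sqrt(pi*1.61/3.3) = 266.32

266.32


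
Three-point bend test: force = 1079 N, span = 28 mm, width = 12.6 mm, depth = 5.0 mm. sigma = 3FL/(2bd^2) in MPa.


sigma = 3*1079*28/(2*12.6*5.0^2) = 143.9 MPa

143.9


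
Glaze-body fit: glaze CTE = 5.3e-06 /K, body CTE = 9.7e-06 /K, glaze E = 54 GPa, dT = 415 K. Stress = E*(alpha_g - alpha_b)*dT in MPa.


Stress = 54*1000*(5.3e-06 - 9.7e-06)*415 = -98.6 MPa

-98.6


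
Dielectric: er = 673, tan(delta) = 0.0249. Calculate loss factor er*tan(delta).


Loss = 673 * 0.0249 = 16.758

16.758


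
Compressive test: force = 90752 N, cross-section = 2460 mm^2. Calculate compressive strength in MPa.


CS = 90752 / 2460 = 36.9 MPa

36.9


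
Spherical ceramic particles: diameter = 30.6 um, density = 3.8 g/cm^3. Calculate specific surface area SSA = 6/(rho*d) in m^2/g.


SSA = 6 / (3.8 * 30.6) = 0.052 m^2/g

0.052


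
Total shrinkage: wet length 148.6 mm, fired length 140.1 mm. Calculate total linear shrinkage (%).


TS = (148.6 - 140.1) / 148.6 * 100 = 5.72%

5.72


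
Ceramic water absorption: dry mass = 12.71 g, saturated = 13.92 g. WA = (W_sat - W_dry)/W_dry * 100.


WA = (13.92 - 12.71) / 12.71 * 100 = 9.52%

9.52


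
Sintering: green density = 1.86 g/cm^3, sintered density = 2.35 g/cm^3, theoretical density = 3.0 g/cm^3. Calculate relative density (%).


Relative = 2.35 / 3.0 * 100 = 78.3%

78.3


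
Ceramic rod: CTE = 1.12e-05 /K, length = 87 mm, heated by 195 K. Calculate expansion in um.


dL = 1.12e-05 * 87 * 195 * 1000 = 190.008 um

190.008


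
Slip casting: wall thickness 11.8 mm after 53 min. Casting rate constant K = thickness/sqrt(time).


K = 11.8 / sqrt(53) = 11.8 / 7.2801 = 1.621 mm/min^0.5

1.621


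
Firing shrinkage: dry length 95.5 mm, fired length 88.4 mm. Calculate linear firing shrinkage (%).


FS = (95.5 - 88.4) / 95.5 * 100 = 7.43%

7.43


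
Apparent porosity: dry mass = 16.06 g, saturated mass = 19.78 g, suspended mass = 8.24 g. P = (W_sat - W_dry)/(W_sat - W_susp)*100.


P = (19.78 - 16.06) / (19.78 - 8.24) * 100 = 3.72 / 11.54 * 100 = 32.2%

32.2


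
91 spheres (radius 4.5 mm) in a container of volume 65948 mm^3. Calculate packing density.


V_sphere = 4/3*pi*4.5^3 = 381.7035 mm^3
Total V = 91*381.7035 = 34735.0185 mm^3
PD = 34735.0185 / 65948 = 0.527

0.527


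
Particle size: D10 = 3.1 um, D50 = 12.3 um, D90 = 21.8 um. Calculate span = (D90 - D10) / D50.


Span = (21.8 - 3.1) / 12.3 = 18.7 / 12.3 = 1.52

1.52
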